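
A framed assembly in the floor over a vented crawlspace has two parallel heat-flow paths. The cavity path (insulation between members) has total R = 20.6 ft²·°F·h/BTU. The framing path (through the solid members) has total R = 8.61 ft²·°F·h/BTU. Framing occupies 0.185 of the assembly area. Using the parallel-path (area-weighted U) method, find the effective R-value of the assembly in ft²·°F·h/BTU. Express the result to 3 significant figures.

16.4 ft²·°F·h/BTU

U_eff = 0.815/20.6 + 0.185/8.61 = 0.03956 + 0.02149 = 0.06105
R_eff = 1/U_eff = 16.38 ft²·°F·h/BTU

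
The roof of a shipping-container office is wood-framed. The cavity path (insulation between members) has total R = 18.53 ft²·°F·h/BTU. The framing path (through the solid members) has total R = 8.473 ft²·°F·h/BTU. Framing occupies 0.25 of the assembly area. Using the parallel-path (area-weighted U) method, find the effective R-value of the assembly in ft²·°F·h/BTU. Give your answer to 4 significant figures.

14.29 ft²·°F·h/BTU

U_eff = 0.75/18.53 + 0.25/8.473 = 0.040475 + 0.029505 = 0.06998
R_eff = 1/U_eff = 14.29 ft²·°F·h/BTU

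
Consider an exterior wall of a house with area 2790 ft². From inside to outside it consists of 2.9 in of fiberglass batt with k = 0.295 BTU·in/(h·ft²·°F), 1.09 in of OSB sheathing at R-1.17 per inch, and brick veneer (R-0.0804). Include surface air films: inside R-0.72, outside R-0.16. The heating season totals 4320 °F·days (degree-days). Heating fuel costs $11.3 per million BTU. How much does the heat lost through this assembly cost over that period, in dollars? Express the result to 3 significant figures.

2.9/0.295 = 9.831
1.09 × 1.17 = 1.275
R_total = 0.72 + 9.831 + 1.275 + 0.0804 + 0.16 = 12.07 ft²·°F·h/BTU
E = A × HDD × 24 / R = 2790 × 4320 × 24 / 12.07 = 23970000 BTU
Cost = 23970000/10⁶ × 11.3 = $270.9

271 dollars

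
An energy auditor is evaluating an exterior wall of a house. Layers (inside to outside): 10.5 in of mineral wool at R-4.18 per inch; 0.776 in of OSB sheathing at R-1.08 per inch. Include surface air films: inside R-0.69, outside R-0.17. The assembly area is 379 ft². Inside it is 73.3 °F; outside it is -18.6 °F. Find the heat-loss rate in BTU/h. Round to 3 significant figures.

764 BTU/h

10.5 × 4.18 = 43.89
0.776 × 1.08 = 0.8381
R_total = 0.69 + 43.89 + 0.8381 + 0.17 = 45.59 ft²·°F·h/BTU
Q = A·ΔT/R = 379 × (73.3 − (-18.6)) / 45.59 = 764 BTU/h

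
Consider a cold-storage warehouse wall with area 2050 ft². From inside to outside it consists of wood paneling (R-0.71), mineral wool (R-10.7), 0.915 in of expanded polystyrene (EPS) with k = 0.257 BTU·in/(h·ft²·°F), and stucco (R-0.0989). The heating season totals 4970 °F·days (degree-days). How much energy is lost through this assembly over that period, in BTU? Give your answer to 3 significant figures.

16200000 BTU

0.915/0.257 = 3.56
R_total = 0.71 + 10.7 + 3.56 + 0.0989 = 15.07 ft²·°F·h/BTU
E = A × HDD × 24 / R = 2050 × 4970 × 24 / 15.07 = 16230000 BTU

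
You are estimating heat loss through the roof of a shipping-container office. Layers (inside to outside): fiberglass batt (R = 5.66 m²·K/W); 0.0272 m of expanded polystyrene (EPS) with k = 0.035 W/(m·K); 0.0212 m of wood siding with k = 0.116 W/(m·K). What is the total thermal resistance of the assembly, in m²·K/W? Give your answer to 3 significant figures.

6.62 m²·K/W

0.0272/0.035 = 0.7771
0.0212/0.116 = 0.1828
R_total = 5.66 + 0.7771 + 0.1828 = 6.62 m²·K/W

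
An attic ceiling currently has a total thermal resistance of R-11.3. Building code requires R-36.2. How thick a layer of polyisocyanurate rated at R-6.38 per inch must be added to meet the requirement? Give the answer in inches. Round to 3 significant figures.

ΔR = 36.2 − 11.3 = 24.9 ft²·°F·h/BTU
L = ΔR / (R/in) = 24.9/6.38 = 3.903 in

3.90 in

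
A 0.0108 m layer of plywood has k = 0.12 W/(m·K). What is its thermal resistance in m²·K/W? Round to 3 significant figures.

R = L/k = 0.0108/0.12 = 0.09 m²·K/W

0.0900 m²·K/W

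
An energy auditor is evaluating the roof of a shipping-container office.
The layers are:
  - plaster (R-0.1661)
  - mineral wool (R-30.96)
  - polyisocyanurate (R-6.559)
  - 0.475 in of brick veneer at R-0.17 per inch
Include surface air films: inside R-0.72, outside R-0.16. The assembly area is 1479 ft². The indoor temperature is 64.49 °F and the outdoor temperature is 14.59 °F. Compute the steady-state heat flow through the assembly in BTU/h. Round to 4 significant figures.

0.475 × 0.17 = 0.08075
R_total = 0.72 + 0.1661 + 30.96 + 6.559 + 0.08075 + 0.16 = 38.646 ft²·°F·h/BTU
Q = A·ΔT/R = 1479 × (64.49 − 14.59) / 38.646 = 1909.7 BTU/h

1910 BTU/h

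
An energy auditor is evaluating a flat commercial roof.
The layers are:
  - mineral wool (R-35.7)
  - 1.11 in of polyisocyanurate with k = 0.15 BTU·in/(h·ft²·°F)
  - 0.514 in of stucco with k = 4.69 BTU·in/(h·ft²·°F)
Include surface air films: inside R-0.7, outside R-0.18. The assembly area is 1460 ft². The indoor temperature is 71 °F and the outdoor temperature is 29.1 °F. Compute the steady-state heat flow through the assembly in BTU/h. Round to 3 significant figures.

1390 BTU/h

1.11/0.15 = 7.4
0.514/4.69 = 0.1096
R_total = 0.7 + 35.7 + 7.4 + 0.1096 + 0.18 = 44.09 ft²·°F·h/BTU
Q = A·ΔT/R = 1460 × (71 − 29.1) / 44.09 = 1387 BTU/h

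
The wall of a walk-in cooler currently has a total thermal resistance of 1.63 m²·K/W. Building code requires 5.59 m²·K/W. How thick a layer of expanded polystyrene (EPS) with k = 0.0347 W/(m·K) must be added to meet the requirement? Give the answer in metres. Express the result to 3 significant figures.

ΔR = 5.59 − 1.63 = 3.96 m²·K/W
L = ΔR × k = 3.96 × 0.0347 = 0.1374 m

0.137 m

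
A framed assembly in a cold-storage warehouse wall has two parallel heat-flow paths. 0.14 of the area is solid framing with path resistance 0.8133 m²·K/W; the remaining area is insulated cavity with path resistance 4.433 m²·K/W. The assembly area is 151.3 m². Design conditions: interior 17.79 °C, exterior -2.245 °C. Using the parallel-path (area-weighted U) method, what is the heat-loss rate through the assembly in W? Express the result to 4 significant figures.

U_eff = 0.86/4.433 + 0.14/0.8133 = 0.194 + 0.17214 = 0.36614
R_eff = 1/U_eff = 2.7312 m²·K/W
Q = 151.3 × (17.79 − (-2.245)) / 2.7312 = 1109.9 W

1110 W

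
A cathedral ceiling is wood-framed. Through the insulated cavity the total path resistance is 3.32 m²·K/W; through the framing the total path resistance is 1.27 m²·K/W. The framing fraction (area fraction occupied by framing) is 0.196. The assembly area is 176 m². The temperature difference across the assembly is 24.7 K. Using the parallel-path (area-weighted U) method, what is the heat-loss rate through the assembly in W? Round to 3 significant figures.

1720 W

U_eff = 0.804/3.32 + 0.196/1.27 = 0.2422 + 0.1543 = 0.3965
R_eff = 1/U_eff = 2.522 m²·K/W
Q = 176 × 24.7 / 2.522 = 1724 W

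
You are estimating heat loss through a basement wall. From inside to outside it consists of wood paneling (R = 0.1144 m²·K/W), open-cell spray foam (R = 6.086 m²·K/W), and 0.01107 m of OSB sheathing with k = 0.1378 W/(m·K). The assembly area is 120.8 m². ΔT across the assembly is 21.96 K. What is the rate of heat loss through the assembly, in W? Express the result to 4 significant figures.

422.4 W

0.01107/0.1378 = 0.080334
R_total = 0.1144 + 6.086 + 0.080334 = 6.2807 m²·K/W
Q = A·ΔT/R = 120.8 × 21.96 / 6.2807 = 422.37 W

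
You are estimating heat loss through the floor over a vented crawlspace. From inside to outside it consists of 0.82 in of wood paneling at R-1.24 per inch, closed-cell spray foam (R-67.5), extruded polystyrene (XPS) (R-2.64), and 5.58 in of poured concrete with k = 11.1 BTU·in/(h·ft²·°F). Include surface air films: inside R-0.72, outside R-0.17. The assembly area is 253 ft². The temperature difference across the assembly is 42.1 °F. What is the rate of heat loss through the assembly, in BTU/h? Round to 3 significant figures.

147 BTU/h

0.82 × 1.24 = 1.017
5.58/11.1 = 0.5027
R_total = 0.72 + 1.017 + 67.5 + 2.64 + 0.5027 + 0.17 = 72.55 ft²·°F·h/BTU
Q = A·ΔT/R = 253 × 42.1 / 72.55 = 146.8 BTU/h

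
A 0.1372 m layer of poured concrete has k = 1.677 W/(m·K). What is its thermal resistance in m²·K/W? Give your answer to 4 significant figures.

R = L/k = 0.1372/1.677 = 0.081813 m²·K/W

0.08181 m²·K/W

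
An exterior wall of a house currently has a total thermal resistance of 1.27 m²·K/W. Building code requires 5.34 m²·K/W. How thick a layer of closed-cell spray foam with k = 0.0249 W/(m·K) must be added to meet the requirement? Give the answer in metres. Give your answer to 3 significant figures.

0.101 m

ΔR = 5.34 − 1.27 = 4.07 m²·K/W
L = ΔR × k = 4.07 × 0.0249 = 0.1013 m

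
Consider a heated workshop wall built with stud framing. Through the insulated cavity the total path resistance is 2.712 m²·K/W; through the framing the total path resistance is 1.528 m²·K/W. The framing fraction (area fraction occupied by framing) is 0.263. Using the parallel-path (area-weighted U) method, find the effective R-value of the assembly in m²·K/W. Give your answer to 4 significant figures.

U_eff = 0.737/2.712 + 0.263/1.528 = 0.27176 + 0.17212 = 0.44388
R_eff = 1/U_eff = 2.2529 m²·K/W

2.253 m²·K/W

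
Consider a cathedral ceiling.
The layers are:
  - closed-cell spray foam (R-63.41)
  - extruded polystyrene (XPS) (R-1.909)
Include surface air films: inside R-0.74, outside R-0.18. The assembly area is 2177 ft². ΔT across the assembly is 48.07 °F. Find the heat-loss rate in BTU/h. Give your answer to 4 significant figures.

1580 BTU/h

R_total = 0.74 + 63.41 + 1.909 + 0.18 = 66.239 ft²·°F·h/BTU
Q = A·ΔT/R = 2177 × 48.07 / 66.239 = 1579.9 BTU/h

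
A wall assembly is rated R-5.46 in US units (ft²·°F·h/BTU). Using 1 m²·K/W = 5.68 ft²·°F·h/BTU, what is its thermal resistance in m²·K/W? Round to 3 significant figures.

0.961 m²·K/W

R_SI = 5.46/5.68 = 0.9613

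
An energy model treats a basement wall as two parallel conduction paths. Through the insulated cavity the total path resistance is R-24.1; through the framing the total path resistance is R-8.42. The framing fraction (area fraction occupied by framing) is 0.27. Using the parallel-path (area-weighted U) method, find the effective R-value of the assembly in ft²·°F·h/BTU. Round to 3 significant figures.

16.0 ft²·°F·h/BTU

U_eff = 0.73/24.1 + 0.27/8.42 = 0.03029 + 0.03207 = 0.06236
R_eff = 1/U_eff = 16.04 ft²·°F·h/BTU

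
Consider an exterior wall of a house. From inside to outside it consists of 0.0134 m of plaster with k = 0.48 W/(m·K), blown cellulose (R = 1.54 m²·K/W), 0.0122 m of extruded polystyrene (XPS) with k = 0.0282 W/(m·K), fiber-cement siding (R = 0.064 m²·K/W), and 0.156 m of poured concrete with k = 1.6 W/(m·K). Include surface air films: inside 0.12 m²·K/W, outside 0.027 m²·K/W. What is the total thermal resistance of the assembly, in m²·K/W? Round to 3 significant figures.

0.0134/0.48 = 0.02792
0.0122/0.0282 = 0.4326
0.156/1.6 = 0.0975
R_total = 0.12 + 0.02792 + 1.54 + 0.4326 + 0.064 + 0.0975 + 0.027 = 2.309 m²·K/W

2.31 m²·K/W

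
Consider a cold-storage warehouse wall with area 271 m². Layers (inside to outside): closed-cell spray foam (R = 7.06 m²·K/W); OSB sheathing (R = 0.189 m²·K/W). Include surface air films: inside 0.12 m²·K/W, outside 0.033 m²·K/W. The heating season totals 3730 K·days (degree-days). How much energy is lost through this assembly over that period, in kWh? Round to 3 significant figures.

3280 kWh

R_total = 0.12 + 7.06 + 0.189 + 0.033 = 7.402 m²·K/W
E = A × HDD × 24 / R / 1000 = 271 × 3730 × 24 / 7.402 / 1000 = 3277 kWh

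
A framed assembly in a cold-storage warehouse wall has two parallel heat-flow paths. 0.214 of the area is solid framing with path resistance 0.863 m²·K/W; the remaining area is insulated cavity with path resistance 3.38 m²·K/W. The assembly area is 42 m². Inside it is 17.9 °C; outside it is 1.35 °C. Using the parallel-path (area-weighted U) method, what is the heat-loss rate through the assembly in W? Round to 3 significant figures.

334 W

U_eff = 0.786/3.38 + 0.214/0.863 = 0.2325 + 0.248 = 0.4805
R_eff = 1/U_eff = 2.081 m²·K/W
Q = 42 × (17.9 − 1.35) / 2.081 = 334 W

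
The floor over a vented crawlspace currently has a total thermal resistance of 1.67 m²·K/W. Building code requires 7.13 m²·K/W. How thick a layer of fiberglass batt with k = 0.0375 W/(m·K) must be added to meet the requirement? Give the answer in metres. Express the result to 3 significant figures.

ΔR = 7.13 − 1.67 = 5.46 m²·K/W
L = ΔR × k = 5.46 × 0.0375 = 0.2047 m

0.205 m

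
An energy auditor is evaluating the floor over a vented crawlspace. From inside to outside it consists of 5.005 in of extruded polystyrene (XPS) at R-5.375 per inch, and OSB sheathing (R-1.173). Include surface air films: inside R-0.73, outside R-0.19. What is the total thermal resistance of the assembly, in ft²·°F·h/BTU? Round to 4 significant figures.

5.005 × 5.375 = 26.902
R_total = 0.73 + 26.902 + 1.173 + 0.19 = 28.995 ft²·°F·h/BTU

28.99 ft²·°F·h/BTU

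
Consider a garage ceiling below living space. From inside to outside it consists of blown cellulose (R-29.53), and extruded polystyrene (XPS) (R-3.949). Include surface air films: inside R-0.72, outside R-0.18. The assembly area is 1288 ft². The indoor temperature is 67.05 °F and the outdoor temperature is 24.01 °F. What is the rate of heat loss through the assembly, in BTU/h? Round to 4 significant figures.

R_total = 0.72 + 29.53 + 3.949 + 0.18 = 34.379 ft²·°F·h/BTU
Q = A·ΔT/R = 1288 × (67.05 − 24.01) / 34.379 = 1612.5 BTU/h

1612 BTU/h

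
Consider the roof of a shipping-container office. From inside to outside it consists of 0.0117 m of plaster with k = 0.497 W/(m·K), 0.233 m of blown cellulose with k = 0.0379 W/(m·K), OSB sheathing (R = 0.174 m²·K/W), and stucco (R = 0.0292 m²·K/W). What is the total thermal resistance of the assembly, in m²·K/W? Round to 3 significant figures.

0.0117/0.497 = 0.02354
0.233/0.0379 = 6.148
R_total = 0.02354 + 6.148 + 0.174 + 0.0292 = 6.374 m²·K/W

6.37 m²·K/W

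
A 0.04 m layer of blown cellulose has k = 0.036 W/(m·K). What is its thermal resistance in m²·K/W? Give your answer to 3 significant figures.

R = L/k = 0.04/0.036 = 1.111 m²·K/W

1.11 m²·K/W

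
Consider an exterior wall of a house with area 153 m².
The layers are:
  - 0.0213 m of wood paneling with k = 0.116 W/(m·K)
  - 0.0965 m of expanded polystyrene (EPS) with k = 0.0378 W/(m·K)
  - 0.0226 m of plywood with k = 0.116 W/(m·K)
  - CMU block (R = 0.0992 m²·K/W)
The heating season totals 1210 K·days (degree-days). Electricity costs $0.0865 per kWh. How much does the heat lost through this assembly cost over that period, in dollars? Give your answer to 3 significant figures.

0.0213/0.116 = 0.1836
0.0965/0.0378 = 2.553
0.0226/0.116 = 0.1948
R_total = 0.1836 + 2.553 + 0.1948 + 0.0992 = 3.031 m²·K/W
E = A × HDD × 24 / R / 1000 = 153 × 1210 × 24 / 3.031 / 1000 = 1466 kWh
Cost = 1466 × 0.0865 = $126.8

127 dollars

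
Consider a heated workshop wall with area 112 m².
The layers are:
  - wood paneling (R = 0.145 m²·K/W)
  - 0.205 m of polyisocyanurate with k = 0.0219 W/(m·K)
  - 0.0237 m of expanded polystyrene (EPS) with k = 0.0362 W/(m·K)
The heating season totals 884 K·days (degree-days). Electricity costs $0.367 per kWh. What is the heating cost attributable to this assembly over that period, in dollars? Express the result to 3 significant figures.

85.8 dollars

0.205/0.0219 = 9.361
0.0237/0.0362 = 0.6547
R_total = 0.145 + 9.361 + 0.6547 = 10.16 m²·K/W
E = A × HDD × 24 / R / 1000 = 112 × 884 × 24 / 10.16 / 1000 = 233.9 kWh
Cost = 233.9 × 0.367 = $85.83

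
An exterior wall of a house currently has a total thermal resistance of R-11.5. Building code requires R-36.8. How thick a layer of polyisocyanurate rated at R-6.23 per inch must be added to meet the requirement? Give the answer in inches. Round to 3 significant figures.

ΔR = 36.8 − 11.5 = 25.3 ft²·°F·h/BTU
L = ΔR / (R/in) = 25.3/6.23 = 4.061 in

4.06 in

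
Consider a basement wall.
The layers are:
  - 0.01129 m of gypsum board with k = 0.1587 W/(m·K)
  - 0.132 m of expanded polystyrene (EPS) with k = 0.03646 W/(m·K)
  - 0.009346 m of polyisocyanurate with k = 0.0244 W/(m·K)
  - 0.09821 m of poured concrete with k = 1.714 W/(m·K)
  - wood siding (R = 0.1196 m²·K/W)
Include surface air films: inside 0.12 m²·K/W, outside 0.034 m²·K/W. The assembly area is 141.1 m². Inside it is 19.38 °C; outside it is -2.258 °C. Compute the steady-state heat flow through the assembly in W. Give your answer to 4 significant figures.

0.01129/0.1587 = 0.071141
0.132/0.03646 = 3.6204
0.009346/0.0244 = 0.38303
0.09821/1.714 = 0.057299
R_total = 0.12 + 0.071141 + 3.6204 + 0.38303 + 0.057299 + 0.1196 + 0.034 = 4.4055 m²·K/W
Q = A·ΔT/R = 141.1 × (19.38 − (-2.258)) / 4.4055 = 693.03 W

693.0 W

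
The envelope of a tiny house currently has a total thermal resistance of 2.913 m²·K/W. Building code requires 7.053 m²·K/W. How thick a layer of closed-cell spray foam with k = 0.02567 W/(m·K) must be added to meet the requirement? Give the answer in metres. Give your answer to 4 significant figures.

0.1063 m

ΔR = 7.053 − 2.913 = 4.14 m²·K/W
L = ΔR × k = 4.14 × 0.02567 = 0.10627 m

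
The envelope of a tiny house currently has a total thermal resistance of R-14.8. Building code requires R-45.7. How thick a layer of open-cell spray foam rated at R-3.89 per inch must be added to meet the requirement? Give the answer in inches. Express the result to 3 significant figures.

ΔR = 45.7 − 14.8 = 30.9 ft²·°F·h/BTU
L = ΔR / (R/in) = 30.9/3.89 = 7.943 in

7.94 in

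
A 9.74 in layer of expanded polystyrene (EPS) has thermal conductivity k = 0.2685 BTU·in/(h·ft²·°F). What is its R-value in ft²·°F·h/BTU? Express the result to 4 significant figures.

36.28 ft²·°F·h/BTU

R = L/k = 9.74/0.2685 = 36.276 ft²·°F·h/BTU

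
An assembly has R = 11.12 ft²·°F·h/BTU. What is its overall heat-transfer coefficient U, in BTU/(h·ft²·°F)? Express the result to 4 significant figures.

U = 1/R = 1/11.12 = 0.089928

0.08993 BTU/(h·ft²·°F)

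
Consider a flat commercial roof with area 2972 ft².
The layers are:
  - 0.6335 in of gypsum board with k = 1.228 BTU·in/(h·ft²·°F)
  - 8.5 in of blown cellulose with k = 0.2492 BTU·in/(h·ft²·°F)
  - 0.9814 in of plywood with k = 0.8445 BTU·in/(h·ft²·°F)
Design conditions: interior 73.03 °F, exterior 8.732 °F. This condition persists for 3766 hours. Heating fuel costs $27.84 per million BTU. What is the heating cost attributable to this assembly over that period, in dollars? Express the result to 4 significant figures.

559.8 dollars

0.6335/1.228 = 0.51588
8.5/0.2492 = 34.109
0.9814/0.8445 = 1.1621
R_total = 0.51588 + 34.109 + 1.1621 = 35.787 ft²·°F·h/BTU
Q = 2972 × (73.03 − 8.732) / 35.787 = 5339.7 BTU/h
E = 5339.7 × 3766 = 20109000 BTU
Cost = 20109000/10⁶ × 27.84 = $559.85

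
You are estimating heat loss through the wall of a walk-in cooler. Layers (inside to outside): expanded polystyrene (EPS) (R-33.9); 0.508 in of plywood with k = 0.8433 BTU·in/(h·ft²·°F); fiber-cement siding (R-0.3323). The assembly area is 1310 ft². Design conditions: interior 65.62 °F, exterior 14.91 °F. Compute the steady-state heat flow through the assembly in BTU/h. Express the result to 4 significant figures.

0.508/0.8433 = 0.6024
R_total = 33.9 + 0.6024 + 0.3323 = 34.835 ft²·°F·h/BTU
Q = A·ΔT/R = 1310 × (65.62 − 14.91) / 34.835 = 1907 BTU/h

1907 BTU/h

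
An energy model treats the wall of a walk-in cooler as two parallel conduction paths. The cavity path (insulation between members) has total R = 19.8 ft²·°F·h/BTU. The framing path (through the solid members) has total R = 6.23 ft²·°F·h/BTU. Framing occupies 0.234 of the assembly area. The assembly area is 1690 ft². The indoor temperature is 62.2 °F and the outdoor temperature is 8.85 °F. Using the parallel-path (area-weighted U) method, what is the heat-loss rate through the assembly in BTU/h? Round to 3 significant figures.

6870 BTU/h

U_eff = 0.766/19.8 + 0.234/6.23 = 0.03869 + 0.03756 = 0.07625
R_eff = 1/U_eff = 13.12 ft²·°F·h/BTU
Q = 1690 × (62.2 − 8.85) / 13.12 = 6875 BTU/h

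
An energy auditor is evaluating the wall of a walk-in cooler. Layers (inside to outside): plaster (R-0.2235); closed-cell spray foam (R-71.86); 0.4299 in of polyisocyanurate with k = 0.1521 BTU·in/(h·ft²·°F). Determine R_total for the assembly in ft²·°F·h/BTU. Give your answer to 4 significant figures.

74.91 ft²·°F·h/BTU

0.4299/0.1521 = 2.8264
R_total = 0.2235 + 71.86 + 2.8264 = 74.91 ft²·°F·h/BTU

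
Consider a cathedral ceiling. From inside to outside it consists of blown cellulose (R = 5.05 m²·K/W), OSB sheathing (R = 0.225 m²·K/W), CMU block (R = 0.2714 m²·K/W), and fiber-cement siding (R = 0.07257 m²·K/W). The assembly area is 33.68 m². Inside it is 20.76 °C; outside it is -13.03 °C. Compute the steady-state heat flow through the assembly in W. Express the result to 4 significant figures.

R_total = 5.05 + 0.225 + 0.2714 + 0.07257 = 5.619 m²·K/W
Q = A·ΔT/R = 33.68 × (20.76 − (-13.03)) / 5.619 = 202.54 W

202.5 W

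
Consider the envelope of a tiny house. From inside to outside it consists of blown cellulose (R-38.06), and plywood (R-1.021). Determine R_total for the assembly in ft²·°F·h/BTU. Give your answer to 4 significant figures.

39.08 ft²·°F·h/BTU

R_total = 38.06 + 1.021 = 39.081 ft²·°F·h/BTU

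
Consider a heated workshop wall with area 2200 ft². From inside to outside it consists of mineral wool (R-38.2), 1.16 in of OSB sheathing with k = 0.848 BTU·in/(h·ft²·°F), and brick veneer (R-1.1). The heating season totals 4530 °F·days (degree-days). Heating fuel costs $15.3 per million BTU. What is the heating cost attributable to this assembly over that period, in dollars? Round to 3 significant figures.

90.0 dollars

1.16/0.848 = 1.368
R_total = 38.2 + 1.368 + 1.1 = 40.67 ft²·°F·h/BTU
E = A × HDD × 24 / R = 2200 × 4530 × 24 / 40.67 = 5881000 BTU
Cost = 5881000/10⁶ × 15.3 = $89.99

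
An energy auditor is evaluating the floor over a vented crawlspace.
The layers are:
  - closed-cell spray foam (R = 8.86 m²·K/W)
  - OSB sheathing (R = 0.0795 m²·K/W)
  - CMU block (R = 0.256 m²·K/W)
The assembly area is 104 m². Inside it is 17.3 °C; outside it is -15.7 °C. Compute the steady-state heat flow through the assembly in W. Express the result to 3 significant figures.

R_total = 8.86 + 0.0795 + 0.256 = 9.195 m²·K/W
Q = A·ΔT/R = 104 × (17.3 − (-15.7)) / 9.195 = 373.2 W

373 W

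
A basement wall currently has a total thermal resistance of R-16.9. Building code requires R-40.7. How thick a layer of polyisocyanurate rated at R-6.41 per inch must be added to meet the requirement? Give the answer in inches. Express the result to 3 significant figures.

ΔR = 40.7 − 16.9 = 23.8 ft²·°F·h/BTU
L = ΔR / (R/in) = 23.8/6.41 = 3.713 in

3.71 in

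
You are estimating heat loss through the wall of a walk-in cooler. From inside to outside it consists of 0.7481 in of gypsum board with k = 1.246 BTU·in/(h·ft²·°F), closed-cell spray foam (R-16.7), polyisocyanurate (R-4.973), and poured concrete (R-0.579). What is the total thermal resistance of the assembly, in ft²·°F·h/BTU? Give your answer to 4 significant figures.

22.85 ft²·°F·h/BTU

0.7481/1.246 = 0.6004
R_total = 0.6004 + 16.7 + 4.973 + 0.579 = 22.852 ft²·°F·h/BTU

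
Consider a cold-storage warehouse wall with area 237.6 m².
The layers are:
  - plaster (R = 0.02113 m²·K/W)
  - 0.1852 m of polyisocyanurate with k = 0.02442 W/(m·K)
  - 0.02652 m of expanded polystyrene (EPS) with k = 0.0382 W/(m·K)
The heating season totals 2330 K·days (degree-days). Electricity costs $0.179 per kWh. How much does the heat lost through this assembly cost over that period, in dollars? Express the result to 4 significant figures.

286.6 dollars

0.1852/0.02442 = 7.5839
0.02652/0.0382 = 0.69424
R_total = 0.02113 + 7.5839 + 0.69424 = 8.2993 m²·K/W
E = A × HDD × 24 / R / 1000 = 237.6 × 2330 × 24 / 8.2993 / 1000 = 1600.9 kWh
Cost = 1600.9 × 0.179 = $286.57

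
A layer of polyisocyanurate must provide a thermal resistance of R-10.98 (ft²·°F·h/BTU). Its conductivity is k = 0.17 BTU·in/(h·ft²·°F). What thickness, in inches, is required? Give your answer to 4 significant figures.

1.867 in

L = R × k = 10.98 × 0.17 = 1.8666 in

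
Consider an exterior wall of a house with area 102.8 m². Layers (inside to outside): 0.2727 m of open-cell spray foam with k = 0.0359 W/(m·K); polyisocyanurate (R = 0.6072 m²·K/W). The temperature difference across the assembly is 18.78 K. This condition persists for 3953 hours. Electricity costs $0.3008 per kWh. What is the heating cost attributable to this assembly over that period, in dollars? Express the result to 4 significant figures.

279.8 dollars

0.2727/0.0359 = 7.5961
R_total = 7.5961 + 0.6072 = 8.2033 m²·K/W
Q = 102.8 × 18.78 / 8.2033 = 235.34 W
E = 235.34 W × 3953 h / 1000 = 930.31 kWh
Cost = 930.31 × 0.3008 = $279.84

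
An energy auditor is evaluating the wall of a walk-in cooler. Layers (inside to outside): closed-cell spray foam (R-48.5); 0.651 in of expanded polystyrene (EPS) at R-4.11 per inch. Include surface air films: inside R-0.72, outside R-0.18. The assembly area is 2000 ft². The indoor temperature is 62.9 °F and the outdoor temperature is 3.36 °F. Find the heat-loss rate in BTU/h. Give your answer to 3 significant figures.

0.651 × 4.11 = 2.676
R_total = 0.72 + 48.5 + 2.676 + 0.18 = 52.08 ft²·°F·h/BTU
Q = A·ΔT/R = 2000 × (62.9 − 3.36) / 52.08 = 2287 BTU/h

2290 BTU/h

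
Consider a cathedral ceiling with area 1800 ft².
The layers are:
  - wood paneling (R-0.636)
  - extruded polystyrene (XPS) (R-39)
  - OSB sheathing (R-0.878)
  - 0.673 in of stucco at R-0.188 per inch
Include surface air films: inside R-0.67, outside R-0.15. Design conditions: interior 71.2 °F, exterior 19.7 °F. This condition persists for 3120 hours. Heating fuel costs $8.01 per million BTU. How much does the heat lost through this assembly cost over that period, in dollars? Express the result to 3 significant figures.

0.673 × 0.188 = 0.1265
R_total = 0.67 + 0.636 + 39 + 0.878 + 0.1265 + 0.15 = 41.46 ft²·°F·h/BTU
Q = 1800 × (71.2 − 19.7) / 41.46 = 2236 BTU/h
E = 2236 × 3120 = 6976000 BTU
Cost = 6976000/10⁶ × 8.01 = $55.88

55.9 dollars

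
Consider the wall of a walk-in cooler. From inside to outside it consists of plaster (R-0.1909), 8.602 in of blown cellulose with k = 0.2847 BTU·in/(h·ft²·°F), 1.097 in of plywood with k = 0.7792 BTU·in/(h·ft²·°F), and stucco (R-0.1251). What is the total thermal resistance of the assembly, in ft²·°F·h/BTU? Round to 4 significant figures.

31.94 ft²·°F·h/BTU

8.602/0.2847 = 30.214
1.097/0.7792 = 1.4079
R_total = 0.1909 + 30.214 + 1.4079 + 0.1251 = 31.938 ft²·°F·h/BTU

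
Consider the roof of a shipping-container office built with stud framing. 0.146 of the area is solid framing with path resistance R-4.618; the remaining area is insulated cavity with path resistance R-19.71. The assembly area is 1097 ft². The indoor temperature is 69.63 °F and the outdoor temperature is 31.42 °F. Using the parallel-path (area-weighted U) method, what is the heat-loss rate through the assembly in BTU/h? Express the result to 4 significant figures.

U_eff = 0.854/19.71 + 0.146/4.618 = 0.043328 + 0.031615 = 0.074944
R_eff = 1/U_eff = 13.343 ft²·°F·h/BTU
Q = 1097 × (69.63 − 31.42) / 13.343 = 3141.4 BTU/h

3141 BTU/h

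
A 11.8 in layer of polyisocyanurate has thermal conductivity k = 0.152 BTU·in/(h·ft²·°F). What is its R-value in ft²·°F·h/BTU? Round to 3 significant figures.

R = L/k = 11.8/0.152 = 77.63 ft²·°F·h/BTU

77.6 ft²·°F·h/BTU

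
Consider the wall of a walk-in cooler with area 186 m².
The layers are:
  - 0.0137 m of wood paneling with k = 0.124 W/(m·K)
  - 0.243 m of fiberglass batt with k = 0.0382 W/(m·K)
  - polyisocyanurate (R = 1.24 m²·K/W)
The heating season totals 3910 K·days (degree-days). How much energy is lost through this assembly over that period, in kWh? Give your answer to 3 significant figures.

2260 kWh

0.0137/0.124 = 0.1105
0.243/0.0382 = 6.361
R_total = 0.1105 + 6.361 + 1.24 = 7.712 m²·K/W
E = A × HDD × 24 / R / 1000 = 186 × 3910 × 24 / 7.712 / 1000 = 2263 kWh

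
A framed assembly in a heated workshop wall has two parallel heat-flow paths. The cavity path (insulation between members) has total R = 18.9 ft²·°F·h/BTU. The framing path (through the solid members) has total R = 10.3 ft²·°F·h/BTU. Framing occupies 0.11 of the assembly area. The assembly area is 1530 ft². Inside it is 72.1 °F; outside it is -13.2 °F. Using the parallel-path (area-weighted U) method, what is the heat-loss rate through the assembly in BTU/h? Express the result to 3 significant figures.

7540 BTU/h

U_eff = 0.89/18.9 + 0.11/10.3 = 0.04709 + 0.01068 = 0.05777
R_eff = 1/U_eff = 17.31 ft²·°F·h/BTU
Q = 1530 × (72.1 − (-13.2)) / 17.31 = 7539 BTU/h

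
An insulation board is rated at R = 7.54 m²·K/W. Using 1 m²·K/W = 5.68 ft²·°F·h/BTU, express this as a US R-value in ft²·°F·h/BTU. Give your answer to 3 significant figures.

R_US = 7.54 × 5.68 = 42.83

42.8 ft²·°F·h/BTU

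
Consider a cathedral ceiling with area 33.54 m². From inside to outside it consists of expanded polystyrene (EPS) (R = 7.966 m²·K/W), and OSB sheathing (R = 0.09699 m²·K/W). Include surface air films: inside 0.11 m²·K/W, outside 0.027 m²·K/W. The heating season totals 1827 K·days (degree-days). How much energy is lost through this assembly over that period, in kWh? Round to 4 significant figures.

R_total = 0.11 + 7.966 + 0.09699 + 0.027 = 8.2 m²·K/W
E = A × HDD × 24 / R / 1000 = 33.54 × 1827 × 24 / 8.2 / 1000 = 179.35 kWh

179.3 kWh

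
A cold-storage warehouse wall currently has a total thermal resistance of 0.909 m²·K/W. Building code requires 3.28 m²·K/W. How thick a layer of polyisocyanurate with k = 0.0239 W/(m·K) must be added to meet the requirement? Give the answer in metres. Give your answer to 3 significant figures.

0.0567 m

ΔR = 3.28 − 0.909 = 2.371 m²·K/W
L = ΔR × k = 2.371 × 0.0239 = 0.05667 m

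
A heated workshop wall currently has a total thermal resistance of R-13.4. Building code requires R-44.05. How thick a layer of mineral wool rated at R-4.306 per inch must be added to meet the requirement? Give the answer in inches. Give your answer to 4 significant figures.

ΔR = 44.05 − 13.4 = 30.65 ft²·°F·h/BTU
L = ΔR / (R/in) = 30.65/4.306 = 7.118 in

7.118 in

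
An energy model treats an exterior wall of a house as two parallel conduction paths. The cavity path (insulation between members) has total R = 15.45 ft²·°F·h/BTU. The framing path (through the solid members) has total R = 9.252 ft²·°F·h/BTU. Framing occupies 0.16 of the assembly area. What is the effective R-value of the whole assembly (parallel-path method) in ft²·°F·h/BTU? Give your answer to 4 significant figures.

U_eff = 0.84/15.45 + 0.16/9.252 = 0.054369 + 0.017294 = 0.071662
R_eff = 1/U_eff = 13.954 ft²·°F·h/BTU

13.95 ft²·°F·h/BTU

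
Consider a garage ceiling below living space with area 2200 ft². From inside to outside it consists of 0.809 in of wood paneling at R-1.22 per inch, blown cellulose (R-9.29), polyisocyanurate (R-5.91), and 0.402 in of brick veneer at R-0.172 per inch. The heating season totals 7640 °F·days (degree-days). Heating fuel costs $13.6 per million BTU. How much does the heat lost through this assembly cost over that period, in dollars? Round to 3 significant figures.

0.809 × 1.22 = 0.987
0.402 × 0.172 = 0.06914
R_total = 0.987 + 9.29 + 5.91 + 0.06914 = 16.26 ft²·°F·h/BTU
E = A × HDD × 24 / R = 2200 × 7640 × 24 / 16.26 = 24810000 BTU
Cost = 24810000/10⁶ × 13.6 = $337.5

337 dollars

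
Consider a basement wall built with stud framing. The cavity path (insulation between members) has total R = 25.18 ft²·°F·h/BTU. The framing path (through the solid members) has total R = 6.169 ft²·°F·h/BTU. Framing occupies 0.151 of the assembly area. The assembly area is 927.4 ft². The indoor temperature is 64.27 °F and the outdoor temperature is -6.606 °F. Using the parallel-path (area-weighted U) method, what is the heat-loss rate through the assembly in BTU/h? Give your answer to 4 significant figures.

3825 BTU/h

U_eff = 0.849/25.18 + 0.151/6.169 = 0.033717 + 0.024477 = 0.058194
R_eff = 1/U_eff = 17.184 ft²·°F·h/BTU
Q = 927.4 × (64.27 − (-6.606)) / 17.184 = 3825.1 BTU/h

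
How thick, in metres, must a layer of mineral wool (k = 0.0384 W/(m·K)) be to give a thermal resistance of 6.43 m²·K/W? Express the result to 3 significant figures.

0.247 m

L = R·k = 6.43 × 0.0384 = 0.2469 m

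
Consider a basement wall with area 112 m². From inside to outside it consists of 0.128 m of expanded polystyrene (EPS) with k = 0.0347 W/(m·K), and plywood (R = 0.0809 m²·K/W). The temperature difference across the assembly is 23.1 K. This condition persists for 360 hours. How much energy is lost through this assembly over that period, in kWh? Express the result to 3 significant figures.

247 kWh

0.128/0.0347 = 3.689
R_total = 3.689 + 0.0809 = 3.77 m²·K/W
Q = 112 × 23.1 / 3.77 = 686.3 W
E = 686.3 W × 360 h / 1000 = 247.1 kWh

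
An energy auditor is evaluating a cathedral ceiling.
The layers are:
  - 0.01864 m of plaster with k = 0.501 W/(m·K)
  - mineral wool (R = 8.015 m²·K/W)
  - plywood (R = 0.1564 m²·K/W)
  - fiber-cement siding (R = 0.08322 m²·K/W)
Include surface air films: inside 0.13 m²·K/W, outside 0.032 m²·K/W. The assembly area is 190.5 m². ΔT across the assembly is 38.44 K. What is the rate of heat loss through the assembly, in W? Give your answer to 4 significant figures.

866.2 W

0.01864/0.501 = 0.037206
R_total = 0.13 + 0.037206 + 8.015 + 0.1564 + 0.08322 + 0.032 = 8.4538 m²·K/W
Q = A·ΔT/R = 190.5 × 38.44 / 8.4538 = 866.21 W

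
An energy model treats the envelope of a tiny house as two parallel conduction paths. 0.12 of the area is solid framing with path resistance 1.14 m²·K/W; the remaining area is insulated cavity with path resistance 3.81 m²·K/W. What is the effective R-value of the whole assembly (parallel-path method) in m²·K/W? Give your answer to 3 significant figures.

U_eff = 0.88/3.81 + 0.12/1.14 = 0.231 + 0.1053 = 0.3362
R_eff = 1/U_eff = 2.974 m²·K/W

2.97 m²·K/W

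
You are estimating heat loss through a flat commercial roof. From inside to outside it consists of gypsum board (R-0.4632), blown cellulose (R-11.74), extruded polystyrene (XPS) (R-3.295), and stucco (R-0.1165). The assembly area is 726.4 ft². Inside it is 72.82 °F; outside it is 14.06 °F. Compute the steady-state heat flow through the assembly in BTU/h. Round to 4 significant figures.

2734 BTU/h

R_total = 0.4632 + 11.74 + 3.295 + 0.1165 = 15.615 ft²·°F·h/BTU
Q = A·ΔT/R = 726.4 × (72.82 − 14.06) / 15.615 = 2733.5 BTU/h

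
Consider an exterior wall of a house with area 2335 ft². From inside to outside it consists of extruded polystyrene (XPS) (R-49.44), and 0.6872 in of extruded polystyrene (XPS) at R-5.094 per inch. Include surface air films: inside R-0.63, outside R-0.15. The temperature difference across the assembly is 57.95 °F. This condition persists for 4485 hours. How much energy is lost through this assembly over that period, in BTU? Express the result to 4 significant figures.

11300000 BTU

0.6872 × 5.094 = 3.5006
R_total = 0.63 + 49.44 + 3.5006 + 0.15 = 53.721 ft²·°F·h/BTU
Q = 2335 × 57.95 / 53.721 = 2518.8 BTU/h
E = 2518.8 × 4485 = 11297000 BTU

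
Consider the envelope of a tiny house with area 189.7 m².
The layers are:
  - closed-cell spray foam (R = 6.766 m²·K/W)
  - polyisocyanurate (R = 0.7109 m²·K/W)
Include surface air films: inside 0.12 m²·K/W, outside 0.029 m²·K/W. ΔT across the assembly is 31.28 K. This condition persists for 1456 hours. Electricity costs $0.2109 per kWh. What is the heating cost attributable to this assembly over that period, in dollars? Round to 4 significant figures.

R_total = 0.12 + 6.766 + 0.7109 + 0.029 = 7.6259 m²·K/W
Q = 189.7 × 31.28 / 7.6259 = 778.11 W
E = 778.11 W × 1456 h / 1000 = 1132.9 kWh
Cost = 1132.9 × 0.2109 = $238.94

238.9 dollars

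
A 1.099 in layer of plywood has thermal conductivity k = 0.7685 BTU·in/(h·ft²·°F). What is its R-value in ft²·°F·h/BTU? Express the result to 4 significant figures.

1.430 ft²·°F·h/BTU

R = L/k = 1.099/0.7685 = 1.4301 ft²·°F·h/BTU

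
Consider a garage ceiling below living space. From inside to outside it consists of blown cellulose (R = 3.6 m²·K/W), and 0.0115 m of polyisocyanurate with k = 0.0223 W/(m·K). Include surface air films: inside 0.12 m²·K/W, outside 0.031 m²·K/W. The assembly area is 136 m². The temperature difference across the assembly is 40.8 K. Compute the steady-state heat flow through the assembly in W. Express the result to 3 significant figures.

0.0115/0.0223 = 0.5157
R_total = 0.12 + 3.6 + 0.5157 + 0.031 = 4.267 m²·K/W
Q = A·ΔT/R = 136 × 40.8 / 4.267 = 1300 W

1300 W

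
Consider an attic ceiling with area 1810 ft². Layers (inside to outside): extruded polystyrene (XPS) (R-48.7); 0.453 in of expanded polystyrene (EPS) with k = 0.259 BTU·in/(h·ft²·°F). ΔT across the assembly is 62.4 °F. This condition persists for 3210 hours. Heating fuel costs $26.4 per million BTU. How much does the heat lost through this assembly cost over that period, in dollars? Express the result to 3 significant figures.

0.453/0.259 = 1.749
R_total = 48.7 + 1.749 = 50.45 ft²·°F·h/BTU
Q = 1810 × 62.4 / 50.45 = 2239 BTU/h
E = 2239 × 3210 = 7186000 BTU
Cost = 7186000/10⁶ × 26.4 = $189.7

190 dollars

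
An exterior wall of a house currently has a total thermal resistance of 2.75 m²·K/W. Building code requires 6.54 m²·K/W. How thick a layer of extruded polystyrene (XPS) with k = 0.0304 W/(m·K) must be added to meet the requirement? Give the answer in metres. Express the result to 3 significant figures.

0.115 m

ΔR = 6.54 − 2.75 = 3.79 m²·K/W
L = ΔR × k = 3.79 × 0.0304 = 0.1152 m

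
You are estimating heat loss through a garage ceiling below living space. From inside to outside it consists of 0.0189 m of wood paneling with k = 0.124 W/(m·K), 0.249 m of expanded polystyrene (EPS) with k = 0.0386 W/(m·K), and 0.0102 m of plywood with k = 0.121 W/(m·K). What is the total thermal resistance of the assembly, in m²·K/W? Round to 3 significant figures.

6.69 m²·K/W

0.0189/0.124 = 0.1524
0.249/0.0386 = 6.451
0.0102/0.121 = 0.0843
R_total = 0.1524 + 6.451 + 0.0843 = 6.687 m²·K/W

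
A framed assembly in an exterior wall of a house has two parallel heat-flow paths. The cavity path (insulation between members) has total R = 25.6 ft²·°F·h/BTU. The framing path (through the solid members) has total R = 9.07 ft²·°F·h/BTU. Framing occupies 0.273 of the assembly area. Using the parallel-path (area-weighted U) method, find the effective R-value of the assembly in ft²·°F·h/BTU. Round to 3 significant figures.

U_eff = 0.727/25.6 + 0.273/9.07 = 0.0284 + 0.0301 = 0.0585
R_eff = 1/U_eff = 17.09 ft²·°F·h/BTU

17.1 ft²·°F·h/BTU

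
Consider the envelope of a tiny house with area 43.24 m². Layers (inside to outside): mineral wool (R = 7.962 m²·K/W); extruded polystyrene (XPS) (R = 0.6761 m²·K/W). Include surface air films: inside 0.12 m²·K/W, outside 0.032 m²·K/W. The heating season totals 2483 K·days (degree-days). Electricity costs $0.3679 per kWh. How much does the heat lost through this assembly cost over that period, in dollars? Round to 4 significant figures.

R_total = 0.12 + 7.962 + 0.6761 + 0.032 = 8.7901 m²·K/W
E = A × HDD × 24 / R / 1000 = 43.24 × 2483 × 24 / 8.7901 / 1000 = 293.14 kWh
Cost = 293.14 × 0.3679 = $107.85

107.8 dollars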